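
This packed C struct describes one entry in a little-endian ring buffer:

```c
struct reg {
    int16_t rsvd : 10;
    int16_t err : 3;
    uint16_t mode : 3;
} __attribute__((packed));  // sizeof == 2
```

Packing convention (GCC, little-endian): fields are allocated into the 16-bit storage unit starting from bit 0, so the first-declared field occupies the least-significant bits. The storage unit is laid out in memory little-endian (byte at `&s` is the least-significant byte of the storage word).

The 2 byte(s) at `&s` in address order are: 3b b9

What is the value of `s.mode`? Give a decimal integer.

[0]=0x3b [1]=0xb9 (little-endian) → word 0xb93b
rsvd:10 @ bit 0 → (0xb93b>>0)&0x3ff = 0x13b
err:3 @ bit 10 → (0xb93b>>10)&0x7 = 0x6
mode:3 @ bit 13 → (0xb93b>>13)&0x7 = 0x5  ←

5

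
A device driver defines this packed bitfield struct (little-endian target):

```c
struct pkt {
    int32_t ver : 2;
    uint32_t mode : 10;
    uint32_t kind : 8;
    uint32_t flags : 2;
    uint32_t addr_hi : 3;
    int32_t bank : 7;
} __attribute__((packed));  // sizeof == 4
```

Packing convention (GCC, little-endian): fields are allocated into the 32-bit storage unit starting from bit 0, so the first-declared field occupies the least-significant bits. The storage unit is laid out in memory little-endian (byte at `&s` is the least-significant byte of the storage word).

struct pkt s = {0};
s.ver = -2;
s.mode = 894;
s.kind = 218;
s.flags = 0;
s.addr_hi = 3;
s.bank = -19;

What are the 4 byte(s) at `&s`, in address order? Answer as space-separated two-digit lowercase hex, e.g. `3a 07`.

ver (2b) val=-2 bits=0x2 at bit 0: 0x00000002
mode (10b) val=894 bits=0x37e at bit 2: 0x00000dfa
kind (8b) val=218 bits=0xda at bit 12: 0x000dadfa
flags (2b) val=0 bits=0x0 at bit 20: 0x000dadfa
addr_hi (3b) val=3 bits=0x3 at bit 22: 0x00cdadfa
bank (7b) val=-19 bits=0x6d at bit 25: 0xdacdadfa
word = 0xdacdadfa → little-endian bytes:
  [0]=0xfa  [1]=0xad  [2]=0xcd  [3]=0xda

fa ad cd da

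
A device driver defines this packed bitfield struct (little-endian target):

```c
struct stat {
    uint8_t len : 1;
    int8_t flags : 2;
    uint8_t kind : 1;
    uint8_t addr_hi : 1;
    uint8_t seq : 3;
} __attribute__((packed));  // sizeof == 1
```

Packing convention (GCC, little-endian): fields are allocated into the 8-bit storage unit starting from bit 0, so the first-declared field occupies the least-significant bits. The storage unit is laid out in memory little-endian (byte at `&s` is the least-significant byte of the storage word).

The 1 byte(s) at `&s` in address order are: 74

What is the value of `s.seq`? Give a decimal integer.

[0]=0x74 (little-endian) → word 0x74
len [0+:1] = (word>>0) & 0x1 = 0
flags [1+:2] = (word>>1) & 0x3 = 2
kind [3+:1] = (word>>3) & 0x1 = 0
addr_hi [4+:1] = (word>>4) & 0x1 = 1
seq [5+:3] = (word>>5) & 0x7 = 3  ←

3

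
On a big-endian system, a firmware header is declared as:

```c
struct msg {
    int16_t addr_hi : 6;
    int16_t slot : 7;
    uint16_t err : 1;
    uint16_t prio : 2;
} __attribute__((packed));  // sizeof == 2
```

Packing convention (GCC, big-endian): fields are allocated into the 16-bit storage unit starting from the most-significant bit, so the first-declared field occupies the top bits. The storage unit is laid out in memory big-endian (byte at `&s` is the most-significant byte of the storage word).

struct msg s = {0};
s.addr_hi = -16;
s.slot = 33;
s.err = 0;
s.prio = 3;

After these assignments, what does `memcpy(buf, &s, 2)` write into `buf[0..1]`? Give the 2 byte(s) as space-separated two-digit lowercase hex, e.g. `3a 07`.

c1 0b

[10+:6] addr_hi=-16 & 0x3f = 0x30; word=0xc000
[3+:7] slot=33 & 0x7f = 0x21; word=0xc108
[2+:1] err=0 & 0x1 = 0x0; word=0xc108
[0+:2] prio=3 & 0x3 = 0x3; word=0xc10b
word = 0xc10b → big-endian bytes:
  [0]=0xc1  [1]=0x0b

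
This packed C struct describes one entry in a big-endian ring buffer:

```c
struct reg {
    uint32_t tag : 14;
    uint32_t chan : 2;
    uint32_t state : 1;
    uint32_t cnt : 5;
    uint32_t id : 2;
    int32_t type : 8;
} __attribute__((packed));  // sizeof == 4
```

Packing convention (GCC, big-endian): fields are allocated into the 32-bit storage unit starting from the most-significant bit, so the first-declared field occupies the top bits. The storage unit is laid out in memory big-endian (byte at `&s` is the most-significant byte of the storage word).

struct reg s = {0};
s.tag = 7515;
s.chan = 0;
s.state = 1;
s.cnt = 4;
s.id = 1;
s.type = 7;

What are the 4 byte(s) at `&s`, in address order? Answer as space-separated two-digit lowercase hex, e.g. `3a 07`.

75 6c 91 07

tag:14 = 7515 → 0x1d5b << 18 → word 0x756c0000
chan:2 = 0 → 0x0 << 16 → word 0x756c0000
state:1 = 1 → 0x1 << 15 → word 0x756c8000
cnt:5 = 4 → 0x4 << 10 → word 0x756c9000
id:2 = 1 → 0x1 << 8 → word 0x756c9100
type:8 = 7 → 0x7 << 0 → word 0x756c9107
word = 0x756c9107 → big-endian bytes:
  [0]=0x75  [1]=0x6c  [2]=0x91  [3]=0x07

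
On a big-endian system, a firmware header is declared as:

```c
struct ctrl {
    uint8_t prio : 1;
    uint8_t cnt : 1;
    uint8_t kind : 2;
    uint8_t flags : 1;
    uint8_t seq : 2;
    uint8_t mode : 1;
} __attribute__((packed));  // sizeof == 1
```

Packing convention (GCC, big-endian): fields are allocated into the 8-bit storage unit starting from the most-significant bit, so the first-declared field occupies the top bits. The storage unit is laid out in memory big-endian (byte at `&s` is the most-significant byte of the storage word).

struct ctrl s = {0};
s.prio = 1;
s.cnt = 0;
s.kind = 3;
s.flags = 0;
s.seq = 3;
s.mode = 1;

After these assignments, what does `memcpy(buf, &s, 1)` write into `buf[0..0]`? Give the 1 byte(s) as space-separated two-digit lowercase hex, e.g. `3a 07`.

b7

prio:1 = 1 → 0x1 << 7 → word 0x80
cnt:1 = 0 → 0x0 << 6 → word 0x80
kind:2 = 3 → 0x3 << 4 → word 0xb0
flags:1 = 0 → 0x0 << 3 → word 0xb0
seq:2 = 3 → 0x3 << 1 → word 0xb6
mode:1 = 1 → 0x1 << 0 → word 0xb7
word = 0xb7 → big-endian bytes:
  [0]=0xb7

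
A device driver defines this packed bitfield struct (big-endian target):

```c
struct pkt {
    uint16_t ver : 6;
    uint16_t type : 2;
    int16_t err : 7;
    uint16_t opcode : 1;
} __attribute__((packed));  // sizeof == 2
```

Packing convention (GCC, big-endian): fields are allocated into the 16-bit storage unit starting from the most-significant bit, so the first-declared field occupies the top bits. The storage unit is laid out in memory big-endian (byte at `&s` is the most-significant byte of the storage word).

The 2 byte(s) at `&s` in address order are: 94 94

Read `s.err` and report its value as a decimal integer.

-54

[0]=0x94 [1]=0x94 (big-endian) → word 0x9494
ver [10+:6] = (word>>10) & 0x3f = 37
type [8+:2] = (word>>8) & 0x3 = 0
err [1+:7] = (word>>1) & 0x7f = 74  ←
opcode [0+:1] = (word>>0) & 0x1 = 0
err signed 7b, MSB=1: 74 - 128 = -54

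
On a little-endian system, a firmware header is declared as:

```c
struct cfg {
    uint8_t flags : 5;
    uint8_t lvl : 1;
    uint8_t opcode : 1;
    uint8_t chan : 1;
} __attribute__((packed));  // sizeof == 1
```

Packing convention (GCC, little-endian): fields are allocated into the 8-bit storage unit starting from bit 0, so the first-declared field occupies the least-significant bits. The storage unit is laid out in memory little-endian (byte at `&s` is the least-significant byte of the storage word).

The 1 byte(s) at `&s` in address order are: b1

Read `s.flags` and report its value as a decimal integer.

17

[0]=0xb1 (little-endian) → word 0xb1
flags:5 @ bit 0 → (0xb1>>0)&0x1f = 0x11  ←
lvl:1 @ bit 5 → (0xb1>>5)&0x1 = 0x1
opcode:1 @ bit 6 → (0xb1>>6)&0x1 = 0x0
chan:1 @ bit 7 → (0xb1>>7)&0x1 = 0x1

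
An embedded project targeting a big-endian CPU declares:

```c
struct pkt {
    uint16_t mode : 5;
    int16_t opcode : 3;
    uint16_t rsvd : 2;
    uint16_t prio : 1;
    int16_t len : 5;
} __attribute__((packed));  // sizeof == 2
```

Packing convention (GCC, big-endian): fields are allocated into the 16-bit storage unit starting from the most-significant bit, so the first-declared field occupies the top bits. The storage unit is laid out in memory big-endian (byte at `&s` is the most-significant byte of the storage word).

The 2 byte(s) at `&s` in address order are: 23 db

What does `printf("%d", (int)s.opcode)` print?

[0]=0x23 [1]=0xdb (big-endian) → word 0x23db
mode [11+:5] = (word>>11) & 0x1f = 4
opcode [8+:3] = (word>>8) & 0x7 = 3  ←
rsvd [6+:2] = (word>>6) & 0x3 = 3
prio [5+:1] = (word>>5) & 0x1 = 0
len [0+:5] = (word>>0) & 0x1f = 27
opcode signed 3b, MSB=0: value = 3

3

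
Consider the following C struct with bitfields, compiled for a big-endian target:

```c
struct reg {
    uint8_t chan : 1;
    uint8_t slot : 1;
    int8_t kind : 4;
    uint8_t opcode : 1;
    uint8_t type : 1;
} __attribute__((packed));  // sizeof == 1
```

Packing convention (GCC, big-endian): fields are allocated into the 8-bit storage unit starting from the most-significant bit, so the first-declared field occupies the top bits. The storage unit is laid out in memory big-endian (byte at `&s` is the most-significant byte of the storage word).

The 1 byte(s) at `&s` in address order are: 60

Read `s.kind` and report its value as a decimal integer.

-8

[0]=0x60 (big-endian) → word 0x60
chan:1 @ bit 7 → (0x60>>7)&0x1 = 0x0
slot:1 @ bit 6 → (0x60>>6)&0x1 = 0x1
kind:4 @ bit 2 → (0x60>>2)&0xf = 0x8  ←
opcode:1 @ bit 1 → (0x60>>1)&0x1 = 0x0
type:1 @ bit 0 → (0x60>>0)&0x1 = 0x0
kind signed 4b, MSB=1: 8 - 16 = -8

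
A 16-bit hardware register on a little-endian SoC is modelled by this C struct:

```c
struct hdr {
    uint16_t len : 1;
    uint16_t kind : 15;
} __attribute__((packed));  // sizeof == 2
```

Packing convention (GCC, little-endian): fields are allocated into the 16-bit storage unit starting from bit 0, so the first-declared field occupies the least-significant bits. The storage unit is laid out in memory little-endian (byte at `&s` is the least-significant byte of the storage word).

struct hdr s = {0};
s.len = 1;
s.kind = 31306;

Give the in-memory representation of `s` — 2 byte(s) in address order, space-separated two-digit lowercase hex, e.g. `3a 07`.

95 f4

len (1b) val=1 bits=0x1 at bit 0: 0x0001
kind (15b) val=31306 bits=0x7a4a at bit 1: 0xf495
word = 0xf495 → little-endian bytes:
  [0]=0x95  [1]=0xf4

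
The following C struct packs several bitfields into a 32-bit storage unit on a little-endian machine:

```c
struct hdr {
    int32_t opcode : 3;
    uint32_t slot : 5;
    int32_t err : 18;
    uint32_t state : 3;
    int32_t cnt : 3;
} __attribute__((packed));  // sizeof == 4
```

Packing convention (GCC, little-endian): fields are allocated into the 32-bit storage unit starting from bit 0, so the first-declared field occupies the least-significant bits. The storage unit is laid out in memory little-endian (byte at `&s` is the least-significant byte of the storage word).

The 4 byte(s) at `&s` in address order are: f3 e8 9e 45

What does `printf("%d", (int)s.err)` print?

106216

[0]=0xf3 [1]=0xe8 [2]=0x9e [3]=0x45 (little-endian) → word 0x459ee8f3
opcode:3 @ bit 0 → (0x459ee8f3>>0)&0x7 = 0x3
slot:5 @ bit 3 → (0x459ee8f3>>3)&0x1f = 0x1e
err:18 @ bit 8 → (0x459ee8f3>>8)&0x3ffff = 0x19ee8  ←
state:3 @ bit 26 → (0x459ee8f3>>26)&0x7 = 0x1
cnt:3 @ bit 29 → (0x459ee8f3>>29)&0x7 = 0x2
err signed 18b, MSB=0: value = 106216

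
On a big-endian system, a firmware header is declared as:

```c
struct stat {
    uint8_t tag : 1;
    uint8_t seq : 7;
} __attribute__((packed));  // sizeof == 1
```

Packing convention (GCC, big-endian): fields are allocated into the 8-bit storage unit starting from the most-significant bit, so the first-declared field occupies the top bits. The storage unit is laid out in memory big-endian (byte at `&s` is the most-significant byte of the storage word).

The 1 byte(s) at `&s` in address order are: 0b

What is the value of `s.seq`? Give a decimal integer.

11

[0]=0x0b (big-endian) → word 0x0b
tag [7+:1] = (word>>7) & 0x1 = 0
seq [0+:7] = (word>>0) & 0x7f = 11  ←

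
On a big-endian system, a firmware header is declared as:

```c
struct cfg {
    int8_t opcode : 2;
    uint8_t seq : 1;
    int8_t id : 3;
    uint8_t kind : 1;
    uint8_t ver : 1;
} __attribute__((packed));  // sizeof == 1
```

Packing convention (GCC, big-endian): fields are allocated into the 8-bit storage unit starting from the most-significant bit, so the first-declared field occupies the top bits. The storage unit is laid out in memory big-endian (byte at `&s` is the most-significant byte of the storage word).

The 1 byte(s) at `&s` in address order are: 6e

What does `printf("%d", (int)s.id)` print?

[0]=0x6e (big-endian) → word 0x6e
opcode:2 @ bit 6 → (0x6e>>6)&0x3 = 0x1
seq:1 @ bit 5 → (0x6e>>5)&0x1 = 0x1
id:3 @ bit 2 → (0x6e>>2)&0x7 = 0x3  ←
kind:1 @ bit 1 → (0x6e>>1)&0x1 = 0x1
ver:1 @ bit 0 → (0x6e>>0)&0x1 = 0x0
id signed 3b, MSB=0: value = 3

3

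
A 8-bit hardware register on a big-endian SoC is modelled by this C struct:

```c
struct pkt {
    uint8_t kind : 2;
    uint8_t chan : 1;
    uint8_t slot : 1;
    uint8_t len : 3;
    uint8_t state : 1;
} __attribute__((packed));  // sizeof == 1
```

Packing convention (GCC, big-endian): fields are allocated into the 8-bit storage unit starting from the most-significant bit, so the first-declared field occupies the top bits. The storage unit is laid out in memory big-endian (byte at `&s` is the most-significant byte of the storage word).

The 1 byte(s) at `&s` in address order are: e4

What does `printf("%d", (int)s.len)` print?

[0]=0xe4 (big-endian) → word 0xe4
kind:2 @ bit 6 → (0xe4>>6)&0x3 = 0x3
chan:1 @ bit 5 → (0xe4>>5)&0x1 = 0x1
slot:1 @ bit 4 → (0xe4>>4)&0x1 = 0x0
len:3 @ bit 1 → (0xe4>>1)&0x7 = 0x2  ←
state:1 @ bit 0 → (0xe4>>0)&0x1 = 0x0

2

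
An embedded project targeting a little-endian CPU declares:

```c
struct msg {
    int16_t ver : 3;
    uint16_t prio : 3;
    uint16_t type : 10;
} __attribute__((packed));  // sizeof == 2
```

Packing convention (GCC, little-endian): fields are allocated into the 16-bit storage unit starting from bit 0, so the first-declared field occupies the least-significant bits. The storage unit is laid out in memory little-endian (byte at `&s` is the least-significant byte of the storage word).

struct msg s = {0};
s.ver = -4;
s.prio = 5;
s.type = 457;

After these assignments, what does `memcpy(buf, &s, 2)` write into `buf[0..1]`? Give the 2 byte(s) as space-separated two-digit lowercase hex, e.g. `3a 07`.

ver:3 = -4 → 0x4 << 0 → word 0x0004
prio:3 = 5 → 0x5 << 3 → word 0x002c
type:10 = 457 → 0x1c9 << 6 → word 0x726c
word = 0x726c → little-endian bytes:
  [0]=0x6c  [1]=0x72

6c 72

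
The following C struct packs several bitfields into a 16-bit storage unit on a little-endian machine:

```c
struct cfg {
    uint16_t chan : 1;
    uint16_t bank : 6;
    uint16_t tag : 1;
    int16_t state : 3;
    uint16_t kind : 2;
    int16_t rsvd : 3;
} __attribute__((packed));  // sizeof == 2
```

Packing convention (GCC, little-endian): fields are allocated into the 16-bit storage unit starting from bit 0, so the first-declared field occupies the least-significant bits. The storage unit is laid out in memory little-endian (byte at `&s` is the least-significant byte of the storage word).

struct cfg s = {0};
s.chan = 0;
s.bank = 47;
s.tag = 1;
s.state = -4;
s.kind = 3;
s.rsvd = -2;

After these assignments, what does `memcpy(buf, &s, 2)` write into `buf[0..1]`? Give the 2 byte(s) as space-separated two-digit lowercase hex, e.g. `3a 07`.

de dc

[0+:1] chan=0 & 0x1 = 0x0; word=0x0000
[1+:6] bank=47 & 0x3f = 0x2f; word=0x005e
[7+:1] tag=1 & 0x1 = 0x1; word=0x00de
[8+:3] state=-4 & 0x7 = 0x4; word=0x04de
[11+:2] kind=3 & 0x3 = 0x3; word=0x1cde
[13+:3] rsvd=-2 & 0x7 = 0x6; word=0xdcde
word = 0xdcde → little-endian bytes:
  [0]=0xde  [1]=0xdc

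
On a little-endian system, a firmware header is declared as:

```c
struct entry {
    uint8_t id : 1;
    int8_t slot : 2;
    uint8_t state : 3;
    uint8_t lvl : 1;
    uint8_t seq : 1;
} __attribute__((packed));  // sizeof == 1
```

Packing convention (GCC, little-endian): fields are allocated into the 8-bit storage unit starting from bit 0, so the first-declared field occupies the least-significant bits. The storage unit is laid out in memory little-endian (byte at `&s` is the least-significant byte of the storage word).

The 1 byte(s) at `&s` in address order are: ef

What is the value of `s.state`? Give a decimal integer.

5

[0]=0xef (little-endian) → word 0xef
id:1 @ bit 0 → (0xef>>0)&0x1 = 0x1
slot:2 @ bit 1 → (0xef>>1)&0x3 = 0x3
state:3 @ bit 3 → (0xef>>3)&0x7 = 0x5  ←
lvl:1 @ bit 6 → (0xef>>6)&0x1 = 0x1
seq:1 @ bit 7 → (0xef>>7)&0x1 = 0x1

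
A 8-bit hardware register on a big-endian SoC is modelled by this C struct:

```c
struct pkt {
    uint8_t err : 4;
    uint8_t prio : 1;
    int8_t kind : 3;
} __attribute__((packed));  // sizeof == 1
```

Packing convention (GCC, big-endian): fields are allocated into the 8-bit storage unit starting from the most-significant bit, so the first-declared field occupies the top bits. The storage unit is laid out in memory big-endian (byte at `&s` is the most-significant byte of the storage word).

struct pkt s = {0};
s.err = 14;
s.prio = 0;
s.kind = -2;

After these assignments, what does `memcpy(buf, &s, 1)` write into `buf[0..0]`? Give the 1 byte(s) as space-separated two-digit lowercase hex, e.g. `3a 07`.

e6

err (4b) val=14 bits=0xe at bit 4: 0xe0
prio (1b) val=0 bits=0x0 at bit 3: 0xe0
kind (3b) val=-2 bits=0x6 at bit 0: 0xe6
word = 0xe6 → big-endian bytes:
  [0]=0xe6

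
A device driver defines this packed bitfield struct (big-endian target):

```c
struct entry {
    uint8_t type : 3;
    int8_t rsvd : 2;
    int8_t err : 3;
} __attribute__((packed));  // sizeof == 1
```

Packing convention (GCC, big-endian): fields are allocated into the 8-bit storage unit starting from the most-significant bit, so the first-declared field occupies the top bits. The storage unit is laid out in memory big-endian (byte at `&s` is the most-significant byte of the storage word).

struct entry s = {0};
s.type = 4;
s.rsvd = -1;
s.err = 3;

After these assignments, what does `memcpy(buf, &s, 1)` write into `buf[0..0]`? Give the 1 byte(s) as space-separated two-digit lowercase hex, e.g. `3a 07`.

[5+:3] type=4 & 0x7 = 0x4; word=0x80
[3+:2] rsvd=-1 & 0x3 = 0x3; word=0x98
[0+:3] err=3 & 0x7 = 0x3; word=0x9b
word = 0x9b → big-endian bytes:
  [0]=0x9b

9b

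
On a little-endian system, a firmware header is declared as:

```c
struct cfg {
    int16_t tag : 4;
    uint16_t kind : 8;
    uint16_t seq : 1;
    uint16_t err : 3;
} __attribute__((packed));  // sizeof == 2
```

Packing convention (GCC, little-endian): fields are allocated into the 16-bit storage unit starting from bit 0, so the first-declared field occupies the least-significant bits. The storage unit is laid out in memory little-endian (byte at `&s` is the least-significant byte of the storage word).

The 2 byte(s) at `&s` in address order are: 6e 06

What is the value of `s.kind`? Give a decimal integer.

[0]=0x6e [1]=0x06 (little-endian) → word 0x066e
tag [0+:4] = (word>>0) & 0xf = 14
kind [4+:8] = (word>>4) & 0xff = 102  ←
seq [12+:1] = (word>>12) & 0x1 = 0
err [13+:3] = (word>>13) & 0x7 = 0

102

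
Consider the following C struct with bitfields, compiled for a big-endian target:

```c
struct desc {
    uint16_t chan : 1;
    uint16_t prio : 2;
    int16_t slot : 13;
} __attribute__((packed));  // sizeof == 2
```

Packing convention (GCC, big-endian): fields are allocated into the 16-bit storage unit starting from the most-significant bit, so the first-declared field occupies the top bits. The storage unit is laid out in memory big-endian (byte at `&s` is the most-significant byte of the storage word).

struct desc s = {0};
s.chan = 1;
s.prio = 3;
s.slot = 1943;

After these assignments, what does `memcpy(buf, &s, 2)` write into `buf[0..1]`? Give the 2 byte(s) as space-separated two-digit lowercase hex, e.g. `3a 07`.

e7 97

chan (1b) val=1 bits=0x1 at bit 15: 0x8000
prio (2b) val=3 bits=0x3 at bit 13: 0xe000
slot (13b) val=1943 bits=0x797 at bit 0: 0xe797
word = 0xe797 → big-endian bytes:
  [0]=0xe7  [1]=0x97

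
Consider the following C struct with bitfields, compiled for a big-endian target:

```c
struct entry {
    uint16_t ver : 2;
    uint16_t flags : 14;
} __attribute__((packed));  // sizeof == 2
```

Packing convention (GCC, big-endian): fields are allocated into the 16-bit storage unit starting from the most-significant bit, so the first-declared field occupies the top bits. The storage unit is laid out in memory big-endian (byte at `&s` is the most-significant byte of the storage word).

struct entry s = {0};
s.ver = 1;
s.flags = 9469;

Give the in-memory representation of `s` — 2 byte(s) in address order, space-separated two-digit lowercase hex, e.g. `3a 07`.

64 fd

ver:2 = 1 → 0x1 << 14 → word 0x4000
flags:14 = 9469 → 0x24fd << 0 → word 0x64fd
word = 0x64fd → big-endian bytes:
  [0]=0x64  [1]=0xfd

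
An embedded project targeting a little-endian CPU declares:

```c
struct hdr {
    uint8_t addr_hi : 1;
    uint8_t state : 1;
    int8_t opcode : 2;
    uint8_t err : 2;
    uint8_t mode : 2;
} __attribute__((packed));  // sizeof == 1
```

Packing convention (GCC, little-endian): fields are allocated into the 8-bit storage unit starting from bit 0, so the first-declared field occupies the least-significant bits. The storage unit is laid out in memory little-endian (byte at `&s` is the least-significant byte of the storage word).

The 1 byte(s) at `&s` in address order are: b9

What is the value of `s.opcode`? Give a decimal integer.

[0]=0xb9 (little-endian) → word 0xb9
addr_hi:1 @ bit 0 → (0xb9>>0)&0x1 = 0x1
state:1 @ bit 1 → (0xb9>>1)&0x1 = 0x0
opcode:2 @ bit 2 → (0xb9>>2)&0x3 = 0x2  ←
err:2 @ bit 4 → (0xb9>>4)&0x3 = 0x3
mode:2 @ bit 6 → (0xb9>>6)&0x3 = 0x2
opcode signed 2b, MSB=1: 2 - 4 = -2

-2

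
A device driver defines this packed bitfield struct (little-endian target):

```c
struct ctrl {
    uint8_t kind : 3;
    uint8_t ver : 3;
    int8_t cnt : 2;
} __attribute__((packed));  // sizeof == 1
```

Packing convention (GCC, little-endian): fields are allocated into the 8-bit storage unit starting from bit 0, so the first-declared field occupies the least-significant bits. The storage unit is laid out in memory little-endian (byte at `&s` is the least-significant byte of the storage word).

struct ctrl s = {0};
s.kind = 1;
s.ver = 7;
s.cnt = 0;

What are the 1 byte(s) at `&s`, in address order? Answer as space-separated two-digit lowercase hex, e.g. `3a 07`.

[0+:3] kind=1 & 0x7 = 0x1; word=0x01
[3+:3] ver=7 & 0x7 = 0x7; word=0x39
[6+:2] cnt=0 & 0x3 = 0x0; word=0x39
word = 0x39 → little-endian bytes:
  [0]=0x39

39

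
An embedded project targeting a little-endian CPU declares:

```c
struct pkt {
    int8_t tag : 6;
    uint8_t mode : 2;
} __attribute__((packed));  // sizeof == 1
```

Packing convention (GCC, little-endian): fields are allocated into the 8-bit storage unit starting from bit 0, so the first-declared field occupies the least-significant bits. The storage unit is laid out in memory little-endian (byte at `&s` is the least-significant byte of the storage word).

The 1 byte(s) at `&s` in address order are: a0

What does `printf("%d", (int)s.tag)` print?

[0]=0xa0 (little-endian) → word 0xa0
tag:6 @ bit 0 → (0xa0>>0)&0x3f = 0x20  ←
mode:2 @ bit 6 → (0xa0>>6)&0x3 = 0x2
tag signed 6b, MSB=1: 32 - 64 = -32

-32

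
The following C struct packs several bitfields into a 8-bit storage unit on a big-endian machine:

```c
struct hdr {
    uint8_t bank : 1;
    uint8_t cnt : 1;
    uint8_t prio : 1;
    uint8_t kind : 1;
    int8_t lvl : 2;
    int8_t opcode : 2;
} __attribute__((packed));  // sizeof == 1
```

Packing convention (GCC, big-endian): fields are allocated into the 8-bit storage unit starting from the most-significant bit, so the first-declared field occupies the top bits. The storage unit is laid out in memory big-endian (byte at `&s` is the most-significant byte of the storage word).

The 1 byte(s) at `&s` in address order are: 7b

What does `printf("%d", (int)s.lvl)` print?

[0]=0x7b (big-endian) → word 0x7b
bank:1 @ bit 7 → (0x7b>>7)&0x1 = 0x0
cnt:1 @ bit 6 → (0x7b>>6)&0x1 = 0x1
prio:1 @ bit 5 → (0x7b>>5)&0x1 = 0x1
kind:1 @ bit 4 → (0x7b>>4)&0x1 = 0x1
lvl:2 @ bit 2 → (0x7b>>2)&0x3 = 0x2  ←
opcode:2 @ bit 0 → (0x7b>>0)&0x3 = 0x3
lvl signed 2b, MSB=1: 2 - 4 = -2

-2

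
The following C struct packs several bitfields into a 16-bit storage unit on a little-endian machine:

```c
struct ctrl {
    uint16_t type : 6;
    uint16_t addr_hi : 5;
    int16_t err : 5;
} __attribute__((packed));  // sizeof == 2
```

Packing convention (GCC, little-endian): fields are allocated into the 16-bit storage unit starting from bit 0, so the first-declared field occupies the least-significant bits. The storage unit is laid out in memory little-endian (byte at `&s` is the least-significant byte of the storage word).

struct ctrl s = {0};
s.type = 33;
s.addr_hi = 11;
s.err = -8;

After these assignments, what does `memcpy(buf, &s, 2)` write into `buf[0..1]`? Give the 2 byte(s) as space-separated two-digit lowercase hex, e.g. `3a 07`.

e1 c2

type:6 = 33 → 0x21 << 0 → word 0x0021
addr_hi:5 = 11 → 0xb << 6 → word 0x02e1
err:5 = -8 → 0x18 << 11 → word 0xc2e1
word = 0xc2e1 → little-endian bytes:
  [0]=0xe1  [1]=0xc2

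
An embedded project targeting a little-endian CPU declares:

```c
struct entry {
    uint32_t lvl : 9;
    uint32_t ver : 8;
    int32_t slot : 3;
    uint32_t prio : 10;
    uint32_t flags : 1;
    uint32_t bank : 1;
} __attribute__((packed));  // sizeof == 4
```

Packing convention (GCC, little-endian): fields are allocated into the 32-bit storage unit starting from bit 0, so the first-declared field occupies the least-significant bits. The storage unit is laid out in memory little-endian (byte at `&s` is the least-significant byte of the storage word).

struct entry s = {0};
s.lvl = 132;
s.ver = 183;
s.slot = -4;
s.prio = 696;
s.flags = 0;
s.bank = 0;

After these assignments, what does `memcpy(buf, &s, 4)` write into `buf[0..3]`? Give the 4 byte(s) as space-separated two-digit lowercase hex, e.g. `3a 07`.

84 6e 89 2b

[0+:9] lvl=132 & 0x1ff = 0x84; word=0x00000084
[9+:8] ver=183 & 0xff = 0xb7; word=0x00016e84
[17+:3] slot=-4 & 0x7 = 0x4; word=0x00096e84
[20+:10] prio=696 & 0x3ff = 0x2b8; word=0x2b896e84
[30+:1] flags=0 & 0x1 = 0x0; word=0x2b896e84
[31+:1] bank=0 & 0x1 = 0x0; word=0x2b896e84
word = 0x2b896e84 → little-endian bytes:
  [0]=0x84  [1]=0x6e  [2]=0x89  [3]=0x2b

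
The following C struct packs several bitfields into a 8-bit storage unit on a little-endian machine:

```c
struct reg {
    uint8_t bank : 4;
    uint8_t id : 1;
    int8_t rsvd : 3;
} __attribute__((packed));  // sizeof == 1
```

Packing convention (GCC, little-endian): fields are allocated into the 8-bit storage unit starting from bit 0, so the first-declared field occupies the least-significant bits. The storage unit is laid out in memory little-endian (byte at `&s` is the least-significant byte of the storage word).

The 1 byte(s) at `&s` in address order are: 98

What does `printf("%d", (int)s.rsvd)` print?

[0]=0x98 (little-endian) → word 0x98
bank:4 @ bit 0 → (0x98>>0)&0xf = 0x8
id:1 @ bit 4 → (0x98>>4)&0x1 = 0x1
rsvd:3 @ bit 5 → (0x98>>5)&0x7 = 0x4  ←
rsvd signed 3b, MSB=1: 4 - 8 = -4

-4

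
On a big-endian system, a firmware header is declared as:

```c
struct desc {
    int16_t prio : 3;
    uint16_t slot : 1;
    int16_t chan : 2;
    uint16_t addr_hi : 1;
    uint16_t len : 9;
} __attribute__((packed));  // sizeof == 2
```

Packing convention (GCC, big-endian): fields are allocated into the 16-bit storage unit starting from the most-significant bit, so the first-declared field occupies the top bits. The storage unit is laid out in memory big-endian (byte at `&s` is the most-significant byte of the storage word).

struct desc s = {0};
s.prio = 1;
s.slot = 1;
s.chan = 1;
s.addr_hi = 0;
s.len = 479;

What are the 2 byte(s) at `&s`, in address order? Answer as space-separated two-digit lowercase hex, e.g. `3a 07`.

35 df

prio (3b) val=1 bits=0x1 at bit 13: 0x2000
slot (1b) val=1 bits=0x1 at bit 12: 0x3000
chan (2b) val=1 bits=0x1 at bit 10: 0x3400
addr_hi (1b) val=0 bits=0x0 at bit 9: 0x3400
len (9b) val=479 bits=0x1df at bit 0: 0x35df
word = 0x35df → big-endian bytes:
  [0]=0x35  [1]=0xdf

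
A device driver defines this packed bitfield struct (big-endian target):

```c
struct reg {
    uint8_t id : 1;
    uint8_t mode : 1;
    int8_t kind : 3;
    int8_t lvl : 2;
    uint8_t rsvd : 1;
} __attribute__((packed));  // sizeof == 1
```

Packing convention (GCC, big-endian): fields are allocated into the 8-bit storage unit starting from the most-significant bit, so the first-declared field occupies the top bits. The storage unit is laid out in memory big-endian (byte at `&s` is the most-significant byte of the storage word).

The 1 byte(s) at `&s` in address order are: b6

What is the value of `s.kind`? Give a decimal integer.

[0]=0xb6 (big-endian) → word 0xb6
id:1 @ bit 7 → (0xb6>>7)&0x1 = 0x1
mode:1 @ bit 6 → (0xb6>>6)&0x1 = 0x0
kind:3 @ bit 3 → (0xb6>>3)&0x7 = 0x6  ←
lvl:2 @ bit 1 → (0xb6>>1)&0x3 = 0x3
rsvd:1 @ bit 0 → (0xb6>>0)&0x1 = 0x0
kind signed 3b, MSB=1: 6 - 8 = -2

-2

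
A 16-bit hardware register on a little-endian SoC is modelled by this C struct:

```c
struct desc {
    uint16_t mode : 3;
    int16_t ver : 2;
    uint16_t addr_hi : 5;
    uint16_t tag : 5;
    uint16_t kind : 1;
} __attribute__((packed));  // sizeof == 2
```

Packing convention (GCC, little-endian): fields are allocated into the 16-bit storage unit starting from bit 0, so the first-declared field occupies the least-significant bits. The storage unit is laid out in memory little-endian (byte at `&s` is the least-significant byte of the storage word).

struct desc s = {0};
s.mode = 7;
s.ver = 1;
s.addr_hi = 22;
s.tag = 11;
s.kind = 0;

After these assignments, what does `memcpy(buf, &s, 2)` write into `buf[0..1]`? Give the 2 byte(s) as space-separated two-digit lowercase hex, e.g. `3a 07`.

cf 2e

mode:3 = 7 → 0x7 << 0 → word 0x0007
ver:2 = 1 → 0x1 << 3 → word 0x000f
addr_hi:5 = 22 → 0x16 << 5 → word 0x02cf
tag:5 = 11 → 0xb << 10 → word 0x2ecf
kind:1 = 0 → 0x0 << 15 → word 0x2ecf
word = 0x2ecf → little-endian bytes:
  [0]=0xcf  [1]=0x2e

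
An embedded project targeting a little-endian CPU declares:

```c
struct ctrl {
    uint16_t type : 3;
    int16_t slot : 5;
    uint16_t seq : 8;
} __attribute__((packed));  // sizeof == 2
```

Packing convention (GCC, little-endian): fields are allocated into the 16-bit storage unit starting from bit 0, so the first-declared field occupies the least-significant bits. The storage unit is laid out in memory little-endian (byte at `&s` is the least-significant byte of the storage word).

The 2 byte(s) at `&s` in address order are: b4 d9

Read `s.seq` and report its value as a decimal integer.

217

[0]=0xb4 [1]=0xd9 (little-endian) → word 0xd9b4
type:3 @ bit 0 → (0xd9b4>>0)&0x7 = 0x4
slot:5 @ bit 3 → (0xd9b4>>3)&0x1f = 0x16
seq:8 @ bit 8 → (0xd9b4>>8)&0xff = 0xd9  ←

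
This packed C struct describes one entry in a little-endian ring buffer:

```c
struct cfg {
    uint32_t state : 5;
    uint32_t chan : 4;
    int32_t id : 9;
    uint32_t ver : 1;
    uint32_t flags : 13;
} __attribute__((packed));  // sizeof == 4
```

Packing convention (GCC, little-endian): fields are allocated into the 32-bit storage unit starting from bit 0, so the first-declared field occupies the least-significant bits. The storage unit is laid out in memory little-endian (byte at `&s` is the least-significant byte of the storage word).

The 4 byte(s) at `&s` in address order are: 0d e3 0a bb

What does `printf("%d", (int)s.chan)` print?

[0]=0x0d [1]=0xe3 [2]=0x0a [3]=0xbb (little-endian) → word 0xbb0ae30d
state:5 @ bit 0 → (0xbb0ae30d>>0)&0x1f = 0xd
chan:4 @ bit 5 → (0xbb0ae30d>>5)&0xf = 0x8  ←
id:9 @ bit 9 → (0xbb0ae30d>>9)&0x1ff = 0x171
ver:1 @ bit 18 → (0xbb0ae30d>>18)&0x1 = 0x0
flags:13 @ bit 19 → (0xbb0ae30d>>19)&0x1fff = 0x1761

8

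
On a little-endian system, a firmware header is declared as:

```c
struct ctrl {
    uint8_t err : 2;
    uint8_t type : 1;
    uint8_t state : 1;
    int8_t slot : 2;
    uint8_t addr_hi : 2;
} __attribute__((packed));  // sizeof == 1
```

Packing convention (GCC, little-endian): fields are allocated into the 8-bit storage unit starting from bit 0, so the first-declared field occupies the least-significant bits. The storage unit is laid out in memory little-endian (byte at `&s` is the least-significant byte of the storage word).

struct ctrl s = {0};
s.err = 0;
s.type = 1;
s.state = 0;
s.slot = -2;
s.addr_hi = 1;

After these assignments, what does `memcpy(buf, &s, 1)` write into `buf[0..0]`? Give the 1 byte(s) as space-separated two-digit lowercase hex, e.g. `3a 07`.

[0+:2] err=0 & 0x3 = 0x0; word=0x00
[2+:1] type=1 & 0x1 = 0x1; word=0x04
[3+:1] state=0 & 0x1 = 0x0; word=0x04
[4+:2] slot=-2 & 0x3 = 0x2; word=0x24
[6+:2] addr_hi=1 & 0x3 = 0x1; word=0x64
word = 0x64 → little-endian bytes:
  [0]=0x64

64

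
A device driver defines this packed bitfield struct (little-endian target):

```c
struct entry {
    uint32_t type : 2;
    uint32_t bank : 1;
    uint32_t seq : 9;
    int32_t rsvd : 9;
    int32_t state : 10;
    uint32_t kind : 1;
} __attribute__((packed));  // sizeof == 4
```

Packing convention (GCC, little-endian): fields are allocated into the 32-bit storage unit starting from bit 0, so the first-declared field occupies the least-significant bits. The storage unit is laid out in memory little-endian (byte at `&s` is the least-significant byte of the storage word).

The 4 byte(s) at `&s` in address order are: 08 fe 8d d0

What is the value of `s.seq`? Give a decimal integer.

[0]=0x08 [1]=0xfe [2]=0x8d [3]=0xd0 (little-endian) → word 0xd08dfe08
type:2 @ bit 0 → (0xd08dfe08>>0)&0x3 = 0x0
bank:1 @ bit 2 → (0xd08dfe08>>2)&0x1 = 0x0
seq:9 @ bit 3 → (0xd08dfe08>>3)&0x1ff = 0x1c1  ←
rsvd:9 @ bit 12 → (0xd08dfe08>>12)&0x1ff = 0xdf
state:10 @ bit 21 → (0xd08dfe08>>21)&0x3ff = 0x284
kind:1 @ bit 31 → (0xd08dfe08>>31)&0x1 = 0x1

449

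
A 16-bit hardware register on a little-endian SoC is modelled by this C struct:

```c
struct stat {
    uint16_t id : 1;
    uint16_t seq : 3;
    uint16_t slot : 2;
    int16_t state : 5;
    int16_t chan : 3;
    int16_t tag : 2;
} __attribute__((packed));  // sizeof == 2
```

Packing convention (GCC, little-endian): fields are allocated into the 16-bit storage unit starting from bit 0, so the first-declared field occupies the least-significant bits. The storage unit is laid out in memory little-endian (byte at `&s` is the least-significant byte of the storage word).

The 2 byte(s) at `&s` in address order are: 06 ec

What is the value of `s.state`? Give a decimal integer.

-16

[0]=0x06 [1]=0xec (little-endian) → word 0xec06
id:1 @ bit 0 → (0xec06>>0)&0x1 = 0x0
seq:3 @ bit 1 → (0xec06>>1)&0x7 = 0x3
slot:2 @ bit 4 → (0xec06>>4)&0x3 = 0x0
state:5 @ bit 6 → (0xec06>>6)&0x1f = 0x10  ←
chan:3 @ bit 11 → (0xec06>>11)&0x7 = 0x5
tag:2 @ bit 14 → (0xec06>>14)&0x3 = 0x3
state signed 5b, MSB=1: 16 - 32 = -16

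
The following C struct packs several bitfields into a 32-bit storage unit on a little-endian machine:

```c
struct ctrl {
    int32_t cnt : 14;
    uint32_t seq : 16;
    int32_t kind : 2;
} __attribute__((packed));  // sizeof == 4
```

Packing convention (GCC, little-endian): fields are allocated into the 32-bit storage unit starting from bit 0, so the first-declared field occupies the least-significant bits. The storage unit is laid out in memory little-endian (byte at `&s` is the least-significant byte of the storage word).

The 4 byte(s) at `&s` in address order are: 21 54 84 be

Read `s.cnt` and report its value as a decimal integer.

[0]=0x21 [1]=0x54 [2]=0x84 [3]=0xbe (little-endian) → word 0xbe845421
cnt [0+:14] = (word>>0) & 0x3fff = 5153  ←
seq [14+:16] = (word>>14) & 0xffff = 64017
kind [30+:2] = (word>>30) & 0x3 = 2
cnt signed 14b, MSB=0: value = 5153

5153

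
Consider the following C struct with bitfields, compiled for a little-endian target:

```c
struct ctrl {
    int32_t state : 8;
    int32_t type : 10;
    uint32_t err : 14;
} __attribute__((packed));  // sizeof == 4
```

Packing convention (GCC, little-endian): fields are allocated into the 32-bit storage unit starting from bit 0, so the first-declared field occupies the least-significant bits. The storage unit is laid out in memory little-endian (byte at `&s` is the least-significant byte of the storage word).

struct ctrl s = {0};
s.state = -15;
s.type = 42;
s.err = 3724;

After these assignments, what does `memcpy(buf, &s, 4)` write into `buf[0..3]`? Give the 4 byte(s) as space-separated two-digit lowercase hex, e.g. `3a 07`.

f1 2a 30 3a

state:8 = -15 → 0xf1 << 0 → word 0x000000f1
type:10 = 42 → 0x2a << 8 → word 0x00002af1
err:14 = 3724 → 0xe8c << 18 → word 0x3a302af1
word = 0x3a302af1 → little-endian bytes:
  [0]=0xf1  [1]=0x2a  [2]=0x30  [3]=0x3a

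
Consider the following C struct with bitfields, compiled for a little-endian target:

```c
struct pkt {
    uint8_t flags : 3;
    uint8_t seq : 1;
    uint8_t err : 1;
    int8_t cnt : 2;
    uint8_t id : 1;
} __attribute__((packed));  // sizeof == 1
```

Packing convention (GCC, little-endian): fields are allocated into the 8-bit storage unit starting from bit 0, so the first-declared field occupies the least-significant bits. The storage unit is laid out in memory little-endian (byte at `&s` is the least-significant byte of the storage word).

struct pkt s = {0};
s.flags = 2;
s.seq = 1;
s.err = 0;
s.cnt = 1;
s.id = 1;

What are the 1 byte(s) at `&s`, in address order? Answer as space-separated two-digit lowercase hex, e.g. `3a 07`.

flags:3 = 2 → 0x2 << 0 → word 0x02
seq:1 = 1 → 0x1 << 3 → word 0x0a
err:1 = 0 → 0x0 << 4 → word 0x0a
cnt:2 = 1 → 0x1 << 5 → word 0x2a
id:1 = 1 → 0x1 << 7 → word 0xaa
word = 0xaa → little-endian bytes:
  [0]=0xaa

aa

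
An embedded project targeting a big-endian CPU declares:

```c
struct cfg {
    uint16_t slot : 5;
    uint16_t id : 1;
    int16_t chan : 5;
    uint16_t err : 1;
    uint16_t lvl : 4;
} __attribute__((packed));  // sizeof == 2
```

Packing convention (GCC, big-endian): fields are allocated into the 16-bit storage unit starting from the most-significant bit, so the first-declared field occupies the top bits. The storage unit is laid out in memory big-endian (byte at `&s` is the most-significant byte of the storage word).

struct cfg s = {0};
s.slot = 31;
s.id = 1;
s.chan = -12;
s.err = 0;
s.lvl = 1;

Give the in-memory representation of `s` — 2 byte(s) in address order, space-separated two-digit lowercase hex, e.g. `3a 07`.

fe 81

slot (5b) val=31 bits=0x1f at bit 11: 0xf800
id (1b) val=1 bits=0x1 at bit 10: 0xfc00
chan (5b) val=-12 bits=0x14 at bit 5: 0xfe80
err (1b) val=0 bits=0x0 at bit 4: 0xfe80
lvl (4b) val=1 bits=0x1 at bit 0: 0xfe81
word = 0xfe81 → big-endian bytes:
  [0]=0xfe  [1]=0x81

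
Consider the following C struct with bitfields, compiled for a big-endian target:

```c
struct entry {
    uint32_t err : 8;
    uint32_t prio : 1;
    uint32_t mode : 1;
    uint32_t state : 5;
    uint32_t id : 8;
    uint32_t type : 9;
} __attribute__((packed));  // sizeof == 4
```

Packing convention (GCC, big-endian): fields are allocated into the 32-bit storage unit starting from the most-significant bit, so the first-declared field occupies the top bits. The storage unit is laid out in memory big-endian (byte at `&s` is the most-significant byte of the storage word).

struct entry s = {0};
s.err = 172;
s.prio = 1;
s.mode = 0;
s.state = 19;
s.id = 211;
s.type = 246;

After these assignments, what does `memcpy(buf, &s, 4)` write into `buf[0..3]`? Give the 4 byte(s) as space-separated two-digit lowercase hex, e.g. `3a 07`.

ac a7 a6 f6

err:8 = 172 → 0xac << 24 → word 0xac000000
prio:1 = 1 → 0x1 << 23 → word 0xac800000
mode:1 = 0 → 0x0 << 22 → word 0xac800000
state:5 = 19 → 0x13 << 17 → word 0xaca60000
id:8 = 211 → 0xd3 << 9 → word 0xaca7a600
type:9 = 246 → 0xf6 << 0 → word 0xaca7a6f6
word = 0xaca7a6f6 → big-endian bytes:
  [0]=0xac  [1]=0xa7  [2]=0xa6  [3]=0xf6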